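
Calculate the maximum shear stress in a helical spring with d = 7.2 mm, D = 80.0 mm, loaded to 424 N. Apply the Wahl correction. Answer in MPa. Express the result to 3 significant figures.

261 MPa

Spring index C = D/d = 80.0/7.2 = 11.1111
K_W = (4C−1)/(4C−4) + 0.615/C = 43.444/40.444 + 0.0554 = 1.1295
τ₀ = 8FD/(πd³) = 8·424·80.0/(π·7.2³) = 271360/1172.6 = 231.42 MPa
τ_max = K·τ₀ = 1.1295 × 231.42 = 261.39 MPa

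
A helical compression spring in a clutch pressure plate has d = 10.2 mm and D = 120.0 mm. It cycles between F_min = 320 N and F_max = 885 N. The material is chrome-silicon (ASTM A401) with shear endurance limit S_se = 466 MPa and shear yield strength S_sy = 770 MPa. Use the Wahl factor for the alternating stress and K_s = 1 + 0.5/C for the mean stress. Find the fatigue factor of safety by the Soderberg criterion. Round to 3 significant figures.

C = D/d = 120.0/10.2 = 11.7647; K_W = (4C−1)/(4C−4)+0.615/C = 1.1219; K_s = 1+0.5/C = 1.0425
F_a = (F_max−F_min)/2 = 282.5 N; F_m = (F_max+F_min)/2 = 602.5 N
τ_a = K_W·8F_aD/(πd³) = 1.1219 × 81.347 = 91.267 MPa
τ_m = K_s·8F_mD/(πd³) = 1.0425 × 173.49 = 180.86 MPa
Soderberg: 1/n_f = τ_a/S_se + τ_m/S_sy = 91.267/466 + 180.86/770 = 0.19585 + 0.23489 = 0.43074
n_f = 1/0.43074 = 2.322

2.32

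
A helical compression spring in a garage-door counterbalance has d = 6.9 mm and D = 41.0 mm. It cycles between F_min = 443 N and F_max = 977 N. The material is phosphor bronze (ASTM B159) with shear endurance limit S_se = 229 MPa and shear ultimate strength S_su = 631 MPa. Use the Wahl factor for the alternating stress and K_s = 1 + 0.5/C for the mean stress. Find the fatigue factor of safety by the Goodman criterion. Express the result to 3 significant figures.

1.17

C = D/d = 41.0/6.9 = 5.9420; K_W = (4C−1)/(4C−4)+0.615/C = 1.2553; K_s = 1+0.5/C = 1.0841
F_a = (F_max−F_min)/2 = 267 N; F_m = (F_max+F_min)/2 = 710 N
τ_a = K_W·8F_aD/(πd³) = 1.2553 × 84.857 = 106.52 MPa
τ_m = K_s·8F_mD/(πd³) = 1.0841 × 225.65 = 244.64 MPa
Goodman: 1/n_f = τ_a/S_se + τ_m/S_su = 106.52/229 + 244.64/631 = 0.46514 + 0.38770 = 0.85284
n_f = 1/0.85284 = 1.173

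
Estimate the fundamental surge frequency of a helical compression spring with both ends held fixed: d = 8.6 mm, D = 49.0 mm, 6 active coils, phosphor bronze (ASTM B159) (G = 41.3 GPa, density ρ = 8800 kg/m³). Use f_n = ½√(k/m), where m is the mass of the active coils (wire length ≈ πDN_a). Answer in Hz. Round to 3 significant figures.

146 Hz

k = Gd⁴/(8D³N_a) = (41.3×10³)(8.6⁴)/(8·49.0³·6) = 40.005 N/mm = 40005 N/m
Wire length L = πDN_a = π·49.0·6 = 923.63 mm
m = ρ·(πd²/4)·L = 8800 × 58.088×10⁻⁶ m² × 0.92363 m = 0.47214 kg
f_n = ½√(k/m) = 0.5·√(40005/0.47214) = 0.5·√(84732) = 145.54 Hz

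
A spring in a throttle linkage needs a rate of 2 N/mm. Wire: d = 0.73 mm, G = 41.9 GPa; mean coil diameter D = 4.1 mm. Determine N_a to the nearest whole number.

N_a = Gd⁴/(8D³k) = (41.9×10³ × 0.73⁴)/(8 × 4.1³ × 2)
    = 11898.9 / 1102.74 = 10.79 → 11 coils

11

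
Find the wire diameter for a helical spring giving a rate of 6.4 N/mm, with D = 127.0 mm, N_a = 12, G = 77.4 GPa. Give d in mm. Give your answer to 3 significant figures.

d = (8D³N_a·k / G)^(1/4) = (8·127.0³·12·6.4 / (77.4×10³))^0.25
  = (16260)^0.25 = 11.2922 mm

11.3 mm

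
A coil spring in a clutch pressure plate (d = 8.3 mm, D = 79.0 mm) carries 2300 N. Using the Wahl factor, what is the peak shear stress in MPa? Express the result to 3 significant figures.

Spring index C = D/d = 79.0/8.3 = 9.5181
K_W = (4C−1)/(4C−4) + 0.615/C = 37.072/34.072 + 0.0646 = 1.1527
τ₀ = 8FD/(πd³) = 8·2300·79.0/(π·8.3³) = 1.4536e+06/1796.3 = 809.21 MPa
τ_max = K·τ₀ = 1.1527 × 809.21 = 932.74 MPa

933 MPa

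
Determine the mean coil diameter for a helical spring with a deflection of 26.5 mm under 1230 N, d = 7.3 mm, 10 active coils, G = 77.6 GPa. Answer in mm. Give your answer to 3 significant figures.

Required rate k = F/δ = 1230/26.5 = 46.415 N/mm
D = (Gd⁴/(8N_a·k))^(1/3) = (77.6×10³·7.3⁴/(8·10·46.415))^(1/3)
  = (59347.7)^(1/3) = 39.0063 mm

39.0 mm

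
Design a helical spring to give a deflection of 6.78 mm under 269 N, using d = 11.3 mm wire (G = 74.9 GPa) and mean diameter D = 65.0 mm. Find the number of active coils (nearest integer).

Required rate k = F/δ = 269/6.78 = 39.676 N/mm
N_a = Gd⁴/(8D³k) = (74.9×10³ × 11.3⁴)/(8 × 65.0³ × 39.676)
    = 1.22122e+09 / 8.71671e+07 = 14.01 → 14 coils

14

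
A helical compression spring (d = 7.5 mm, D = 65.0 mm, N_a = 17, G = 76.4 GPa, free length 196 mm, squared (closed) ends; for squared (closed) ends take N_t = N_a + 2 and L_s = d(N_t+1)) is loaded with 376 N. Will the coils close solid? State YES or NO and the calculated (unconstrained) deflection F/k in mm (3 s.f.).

YES, δ = 58.1 mm

k = Gd⁴/(8D³N_a) = (76.4×10³)(7.5⁴)/(8·65.0³·17) = 6.4723 N/mm
N_t = 19; L_s = 7.5·20 = 150 mm; δ_solid = L₀ − L_s = 196 − 150 = 46 mm
δ = F/k = 376/6.4723 = 58.094 mm
δ ≥ δ_solid → spring goes solid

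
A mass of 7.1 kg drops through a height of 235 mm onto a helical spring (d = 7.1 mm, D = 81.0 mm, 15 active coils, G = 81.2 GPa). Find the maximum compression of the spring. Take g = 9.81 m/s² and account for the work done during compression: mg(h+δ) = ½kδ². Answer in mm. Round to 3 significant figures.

124 mm

k = Gd⁴/(8D³N_a) = (81.2×10³)(7.1⁴)/(8·81.0³·15) = 3.2356 N/mm
W = mg = 7.1 × 9.81 = 69.651 N
½kδ² − Wδ − Wh = 0 → δ = (W + √(W² + 2kWh))/k
δ = (69.651 + √(4851.3 + 105920))/3.2356 = (69.651 + 332.82)/3.2356 = 124.39 mm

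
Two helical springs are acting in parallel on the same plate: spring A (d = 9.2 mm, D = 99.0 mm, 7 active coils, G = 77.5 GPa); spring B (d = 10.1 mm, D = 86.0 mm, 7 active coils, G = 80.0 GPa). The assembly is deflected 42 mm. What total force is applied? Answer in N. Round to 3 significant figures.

1410 N

k_A = Gd⁴/(8D³N_a) = (77.5×10³)(9.2⁴)/(8·99.0³·7) = 10.218 N/mm
k_B = Gd⁴/(8D³N_a) = (80.0×10³)(10.1⁴)/(8·86.0³·7) = 23.372 N/mm
Parallel: k_eq = 10.218 + 23.372 = 33.59 N/mm
F = k_eq·δ = 33.59·42 = 1410.8 N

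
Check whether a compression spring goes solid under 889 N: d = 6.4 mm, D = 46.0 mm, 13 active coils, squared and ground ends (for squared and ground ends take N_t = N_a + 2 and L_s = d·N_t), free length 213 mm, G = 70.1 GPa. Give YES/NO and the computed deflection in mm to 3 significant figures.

k = Gd⁴/(8D³N_a) = (70.1×10³)(6.4⁴)/(8·46.0³·13) = 11.618 N/mm
N_t = 15; L_s = 6.4·15 = 96 mm; δ_solid = L₀ − L_s = 213 − 96 = 117 mm
δ = F/k = 889/11.618 = 76.519 mm
δ < δ_solid → spring does not go solid

NO, δ = 76.5 mm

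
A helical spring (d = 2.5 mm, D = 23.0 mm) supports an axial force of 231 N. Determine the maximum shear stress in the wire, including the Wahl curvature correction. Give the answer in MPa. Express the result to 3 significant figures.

Spring index C = D/d = 23.0/2.5 = 9.2000
K_W = (4C−1)/(4C−4) + 0.615/C = 35.800/32.800 + 0.0668 = 1.1583
τ₀ = 8FD/(πd³) = 8·231·23.0/(π·2.5³) = 42504/49.087 = 865.88 MPa
τ_max = K·τ₀ = 1.1583 × 865.88 = 1003 MPa

1000 MPa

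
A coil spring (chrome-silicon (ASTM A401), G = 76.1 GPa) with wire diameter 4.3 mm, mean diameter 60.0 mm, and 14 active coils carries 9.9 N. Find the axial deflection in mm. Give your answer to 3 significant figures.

9.21 mm

k = Gd⁴/(8D³N_a) = (76.1×10³)(4.3⁴)/(8·60.0³·14) = 1.0754 N/mm
δ = F/k = 9.9 / 1.0754 = 9.2055 mm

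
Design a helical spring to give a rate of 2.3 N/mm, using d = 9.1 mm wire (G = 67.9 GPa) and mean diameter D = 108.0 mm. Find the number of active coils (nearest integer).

20

N_a = Gd⁴/(8D³k) = (67.9×10³ × 9.1⁴)/(8 × 108.0³ × 2.3)
    = 4.65624e+08 / 2.31787e+07 = 20.09 → 20 coils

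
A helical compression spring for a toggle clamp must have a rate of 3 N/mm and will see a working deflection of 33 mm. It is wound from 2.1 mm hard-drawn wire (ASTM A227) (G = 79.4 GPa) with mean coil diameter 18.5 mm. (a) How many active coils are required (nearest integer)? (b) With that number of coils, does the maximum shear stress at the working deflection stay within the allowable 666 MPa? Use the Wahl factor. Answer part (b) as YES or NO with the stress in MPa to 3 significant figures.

N_a = Gd⁴/(8D³k) = (79.4×10³)(2.1⁴)/(8·18.5³·3) = 10.16 → N_a = 10
Actual rate k = Gd⁴/(8D³·10) = 3.0485 N/mm
Working load F = kδ = 3.0485·33 = 100.6 N
C = 18.5/2.1 = 8.8095; K_W = (4C−1)/(4C−4)+0.615/C = 1.1658
τ_max = K_W·8FD/(πd³) = 1.1658·511.75 = 596.63 MPa
τ_max ≤ 666 MPa → acceptable

(a) 10 coils; (b) YES, τ_max = 597 MPa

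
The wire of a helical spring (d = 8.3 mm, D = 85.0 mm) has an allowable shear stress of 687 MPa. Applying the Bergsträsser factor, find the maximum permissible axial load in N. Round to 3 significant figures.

1600 N

C = D/d = 85.0/8.3 = 10.2410
K_B = (4C+2)/(4C−3) = 42.964/37.964 = 1.1317
τ_max = K·8FD/(πd³) → F_max = τ_allow·πd³/(8DK)
F_max = 687·π·8.3³/(8·85.0·1.1317) = 1.2341e+06/769.56 = 1603.6 N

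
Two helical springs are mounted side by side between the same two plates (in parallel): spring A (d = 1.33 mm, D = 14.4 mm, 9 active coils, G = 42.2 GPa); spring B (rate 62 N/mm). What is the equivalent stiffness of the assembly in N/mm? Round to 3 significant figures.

62.6 N/mm

k_A = Gd⁴/(8D³N_a) = (42.2×10³)(1.33⁴)/(8·14.4³·9) = 0.61418 N/mm
Parallel: k_eq = 0.61418 + 62 = 62.614 N/mm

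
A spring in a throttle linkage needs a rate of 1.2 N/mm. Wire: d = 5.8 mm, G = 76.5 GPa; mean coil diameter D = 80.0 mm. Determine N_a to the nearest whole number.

18

N_a = Gd⁴/(8D³k) = (76.5×10³ × 5.8⁴)/(8 × 80.0³ × 1.2)
    = 8.65712e+07 / 4.9152e+06 = 17.61 → 18 coils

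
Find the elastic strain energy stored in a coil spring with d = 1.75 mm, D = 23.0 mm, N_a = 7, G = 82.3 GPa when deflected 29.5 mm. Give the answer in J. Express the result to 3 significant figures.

0.493 J

k = Gd⁴/(8D³N_a) = (82.3×10³)(1.75⁴)/(8·23.0³·7) = 1.1329 N/mm
U = ½kδ² = 0.5 × 1.1329 × 29.5² = 492.94 N·mm = 0.49294 J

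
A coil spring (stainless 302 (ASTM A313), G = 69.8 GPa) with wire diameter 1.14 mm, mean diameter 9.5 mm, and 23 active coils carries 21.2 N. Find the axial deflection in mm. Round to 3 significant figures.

28.4 mm

k = Gd⁴/(8D³N_a) = (69.8×10³)(1.14⁴)/(8·9.5³·23) = 0.74728 N/mm
δ = F/k = 21.2 / 0.74728 = 28.369 mm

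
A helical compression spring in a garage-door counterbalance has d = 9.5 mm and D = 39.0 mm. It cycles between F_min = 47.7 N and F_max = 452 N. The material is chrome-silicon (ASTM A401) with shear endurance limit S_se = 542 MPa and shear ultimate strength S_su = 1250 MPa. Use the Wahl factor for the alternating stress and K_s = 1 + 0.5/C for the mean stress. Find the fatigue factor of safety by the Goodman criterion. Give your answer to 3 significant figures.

11.6

C = D/d = 39.0/9.5 = 4.1053; K_W = (4C−1)/(4C−4)+0.615/C = 1.3913; K_s = 1+0.5/C = 1.1218
F_a = (F_max−F_min)/2 = 202.15 N; F_m = (F_max+F_min)/2 = 249.85 N
τ_a = K_W·8F_aD/(πd³) = 1.3913 × 23.416 = 32.579 MPa
τ_m = K_s·8F_mD/(πd³) = 1.1218 × 28.941 = 32.466 MPa
Goodman: 1/n_f = τ_a/S_se + τ_m/S_su = 32.579/542 + 32.466/1250 = 0.06011 + 0.02597 = 0.086082
n_f = 1/0.086082 = 11.62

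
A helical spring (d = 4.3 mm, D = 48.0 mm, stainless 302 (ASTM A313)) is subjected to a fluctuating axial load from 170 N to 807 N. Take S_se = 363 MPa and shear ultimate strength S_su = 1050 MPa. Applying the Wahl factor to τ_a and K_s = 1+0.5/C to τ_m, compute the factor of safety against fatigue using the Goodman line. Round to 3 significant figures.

0.441

C = D/d = 48.0/4.3 = 11.1628; K_W = (4C−1)/(4C−4)+0.615/C = 1.1289; K_s = 1+0.5/C = 1.0448
F_a = (F_max−F_min)/2 = 318.5 N; F_m = (F_max+F_min)/2 = 488.5 N
τ_a = K_W·8F_aD/(πd³) = 1.1289 × 489.65 = 552.76 MPa
τ_m = K_s·8F_mD/(πd³) = 1.0448 × 751 = 784.64 MPa
Goodman: 1/n_f = τ_a/S_se + τ_m/S_su = 552.76/363 + 784.64/1050 = 1.52276 + 0.74728 = 2.27
n_f = 1/2.27 = 0.4405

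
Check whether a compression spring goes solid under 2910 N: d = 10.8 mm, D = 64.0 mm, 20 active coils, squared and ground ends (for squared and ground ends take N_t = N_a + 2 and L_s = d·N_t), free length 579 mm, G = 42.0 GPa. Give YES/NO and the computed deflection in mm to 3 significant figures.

k = Gd⁴/(8D³N_a) = (42.0×10³)(10.8⁴)/(8·64.0³·20) = 13.623 N/mm
N_t = 22; L_s = 10.8·22 = 237.6 mm; δ_solid = L₀ − L_s = 579 − 237.6 = 341.4 mm
δ = F/k = 2910/13.623 = 213.6 mm
δ < δ_solid → spring does not go solid

NO, δ = 214 mm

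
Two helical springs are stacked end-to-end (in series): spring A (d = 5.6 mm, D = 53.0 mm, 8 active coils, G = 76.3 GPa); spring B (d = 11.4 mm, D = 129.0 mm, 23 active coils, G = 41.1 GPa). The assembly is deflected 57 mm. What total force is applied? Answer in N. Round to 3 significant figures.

81.9 N

k_A = Gd⁴/(8D³N_a) = (76.3×10³)(5.6⁴)/(8·53.0³·8) = 7.8753 N/mm
k_B = Gd⁴/(8D³N_a) = (41.1×10³)(11.4⁴)/(8·129.0³·23) = 1.7574 N/mm
Series: 1/k_eq = 1/7.8753 + 1/1.7574 = 0.696; k_eq = 1.4368 N/mm
F = k_eq·δ = 1.4368·57 = 81.897 N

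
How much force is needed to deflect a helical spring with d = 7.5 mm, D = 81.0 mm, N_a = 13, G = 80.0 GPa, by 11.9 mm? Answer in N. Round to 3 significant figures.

54.5 N

k = Gd⁴/(8D³N_a) = (80.0×10³)(7.5⁴)/(8·81.0³·13) = 4.5798 N/mm
F = k·δ = 4.5798 × 11.9 = 54.5 N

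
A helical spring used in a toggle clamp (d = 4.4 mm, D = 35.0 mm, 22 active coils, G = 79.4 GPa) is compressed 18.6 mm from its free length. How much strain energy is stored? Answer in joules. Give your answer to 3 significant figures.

0.682 J

k = Gd⁴/(8D³N_a) = (79.4×10³)(4.4⁴)/(8·35.0³·22) = 3.9438 N/mm
U = ½kδ² = 0.5 × 3.9438 × 18.6² = 682.2 N·mm = 0.6822 J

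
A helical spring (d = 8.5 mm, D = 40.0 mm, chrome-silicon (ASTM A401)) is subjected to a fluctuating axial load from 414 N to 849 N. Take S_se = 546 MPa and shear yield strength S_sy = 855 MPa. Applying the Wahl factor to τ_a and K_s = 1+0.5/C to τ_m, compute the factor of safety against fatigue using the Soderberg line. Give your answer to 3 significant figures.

4.47

C = D/d = 40.0/8.5 = 4.7059; K_W = (4C−1)/(4C−4)+0.615/C = 1.3331; K_s = 1+0.5/C = 1.1062
F_a = (F_max−F_min)/2 = 217.5 N; F_m = (F_max+F_min)/2 = 631.5 N
τ_a = K_W·8F_aD/(πd³) = 1.3331 × 36.075 = 48.09 MPa
τ_m = K_s·8F_mD/(πd³) = 1.1062 × 104.74 = 115.87 MPa
Soderberg: 1/n_f = τ_a/S_se + τ_m/S_sy = 48.09/546 + 115.87/855 = 0.08808 + 0.13552 = 0.2236
n_f = 1/0.2236 = 4.472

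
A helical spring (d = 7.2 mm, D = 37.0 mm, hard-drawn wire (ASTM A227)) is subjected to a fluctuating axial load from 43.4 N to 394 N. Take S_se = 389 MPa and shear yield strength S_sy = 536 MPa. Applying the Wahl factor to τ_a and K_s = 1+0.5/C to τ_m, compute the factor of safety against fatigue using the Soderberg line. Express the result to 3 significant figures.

C = D/d = 37.0/7.2 = 5.1389; K_W = (4C−1)/(4C−4)+0.615/C = 1.3009; K_s = 1+0.5/C = 1.0973
F_a = (F_max−F_min)/2 = 175.3 N; F_m = (F_max+F_min)/2 = 218.7 N
τ_a = K_W·8F_aD/(πd³) = 1.3009 × 44.251 = 57.566 MPa
τ_m = K_s·8F_mD/(πd³) = 1.0973 × 55.207 = 60.578 MPa
Soderberg: 1/n_f = τ_a/S_se + τ_m/S_sy = 57.566/389 + 60.578/536 = 0.14798 + 0.11302 = 0.261
n_f = 1/0.261 = 3.831

3.83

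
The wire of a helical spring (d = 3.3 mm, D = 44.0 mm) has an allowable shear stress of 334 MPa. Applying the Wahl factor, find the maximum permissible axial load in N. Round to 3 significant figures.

96.8 N

C = D/d = 44.0/3.3 = 13.3333
K_W = (4C−1)/(4C−4) + 0.615/C = 52.333/49.333 + 0.0461 = 1.1069
τ_max = K·8FD/(πd³) → F_max = τ_allow·πd³/(8DK)
F_max = 334·π·3.3³/(8·44.0·1.1069) = 37708/389.64 = 96.777 N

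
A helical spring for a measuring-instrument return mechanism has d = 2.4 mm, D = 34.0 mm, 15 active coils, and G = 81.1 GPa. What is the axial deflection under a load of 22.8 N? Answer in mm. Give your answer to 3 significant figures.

k = Gd⁴/(8D³N_a) = (81.1×10³)(2.4⁴)/(8·34.0³·15) = 0.57049 N/mm
δ = F/k = 22.8 / 0.57049 = 39.966 mm

40.0 mm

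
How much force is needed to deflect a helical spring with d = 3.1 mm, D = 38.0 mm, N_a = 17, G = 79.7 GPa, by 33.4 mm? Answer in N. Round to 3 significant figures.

32.9 N

k = Gd⁴/(8D³N_a) = (79.7×10³)(3.1⁴)/(8·38.0³·17) = 0.98631 N/mm
F = k·δ = 0.98631 × 33.4 = 32.943 N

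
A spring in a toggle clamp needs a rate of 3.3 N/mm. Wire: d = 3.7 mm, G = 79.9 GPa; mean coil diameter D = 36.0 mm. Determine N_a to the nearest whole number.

12

N_a = Gd⁴/(8D³k) = (79.9×10³ × 3.7⁴)/(8 × 36.0³ × 3.3)
    = 1.49745e+07 / 1.23172e+06 = 12.16 → 12 coils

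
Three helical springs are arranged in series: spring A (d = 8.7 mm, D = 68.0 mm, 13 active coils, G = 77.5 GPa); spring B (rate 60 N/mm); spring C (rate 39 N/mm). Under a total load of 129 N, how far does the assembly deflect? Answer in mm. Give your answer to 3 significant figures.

k_A = Gd⁴/(8D³N_a) = (77.5×10³)(8.7⁴)/(8·68.0³·13) = 13.577 N/mm
Series: 1/k_eq = 1/13.577 + 1/60 + 1/39 = 0.11596; k_eq = 8.6237 N/mm
δ = F/k_eq = 129/8.6237 = 14.959 mm

15.0 mm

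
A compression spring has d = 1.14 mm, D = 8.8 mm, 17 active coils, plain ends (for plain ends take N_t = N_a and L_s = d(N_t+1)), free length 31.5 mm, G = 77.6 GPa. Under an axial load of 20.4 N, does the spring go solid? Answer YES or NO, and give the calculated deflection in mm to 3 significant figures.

YES, δ = 14.4 mm

k = Gd⁴/(8D³N_a) = (77.6×10³)(1.14⁴)/(8·8.8³·17) = 1.4141 N/mm
N_t = 17; L_s = 1.14·18 = 20.52 mm; δ_solid = L₀ − L_s = 31.5 − 20.52 = 10.98 mm
δ = F/k = 20.4/1.4141 = 14.426 mm
δ ≥ δ_solid → spring goes solid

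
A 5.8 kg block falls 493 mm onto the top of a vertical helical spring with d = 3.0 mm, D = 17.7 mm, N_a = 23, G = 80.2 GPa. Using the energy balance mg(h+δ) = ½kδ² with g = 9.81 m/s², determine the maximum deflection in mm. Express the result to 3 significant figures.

103 mm

k = Gd⁴/(8D³N_a) = (80.2×10³)(3.0⁴)/(8·17.7³·23) = 6.3668 N/mm
W = mg = 5.8 × 9.81 = 56.898 N
½kδ² − Wδ − Wh = 0 → δ = (W + √(W² + 2kWh))/k
δ = (56.898 + √(3237.4 + 357187))/6.3668 = (56.898 + 600.35)/6.3668 = 103.23 mm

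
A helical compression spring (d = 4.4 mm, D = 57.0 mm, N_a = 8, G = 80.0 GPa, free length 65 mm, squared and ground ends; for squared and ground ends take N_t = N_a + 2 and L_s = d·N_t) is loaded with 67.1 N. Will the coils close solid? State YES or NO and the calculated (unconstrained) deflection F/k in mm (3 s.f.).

k = Gd⁴/(8D³N_a) = (80.0×10³)(4.4⁴)/(8·57.0³·8) = 2.5299 N/mm
N_t = 10; L_s = 4.4·10 = 44 mm; δ_solid = L₀ − L_s = 65 − 44 = 21 mm
δ = F/k = 67.1/2.5299 = 26.523 mm
δ ≥ δ_solid → spring goes solid

YES, δ = 26.5 mm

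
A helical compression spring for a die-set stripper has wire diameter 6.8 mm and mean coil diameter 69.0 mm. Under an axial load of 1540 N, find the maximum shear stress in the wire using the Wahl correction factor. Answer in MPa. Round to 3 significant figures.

Spring index C = D/d = 69.0/6.8 = 10.1471
K_W = (4C−1)/(4C−4) + 0.615/C = 39.588/36.588 + 0.0606 = 1.1426
τ₀ = 8FD/(πd³) = 8·1540·69.0/(π·6.8³) = 850080/987.82 = 860.56 MPa
τ_max = K·τ₀ = 1.1426 × 860.56 = 983.28 MPa

983 MPa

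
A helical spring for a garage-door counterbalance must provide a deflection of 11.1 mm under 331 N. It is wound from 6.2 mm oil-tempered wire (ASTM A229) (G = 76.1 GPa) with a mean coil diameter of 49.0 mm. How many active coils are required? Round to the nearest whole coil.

Required rate k = F/δ = 331/11.1 = 29.82 N/mm
N_a = Gd⁴/(8D³k) = (76.1×10³ × 6.2⁴)/(8 × 49.0³ × 29.82)
    = 1.12448e+08 / 2.80662e+07 = 4.007 → 4 coils

4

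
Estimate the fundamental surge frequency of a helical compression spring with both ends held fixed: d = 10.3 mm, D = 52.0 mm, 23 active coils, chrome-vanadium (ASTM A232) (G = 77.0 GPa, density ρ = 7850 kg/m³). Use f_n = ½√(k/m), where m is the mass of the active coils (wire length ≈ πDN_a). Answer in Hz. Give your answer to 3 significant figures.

58.4 Hz

k = Gd⁴/(8D³N_a) = (77.0×10³)(10.3⁴)/(8·52.0³·23) = 33.497 N/mm = 33497 N/m
Wire length L = πDN_a = π·52.0·23 = 3757.3 mm
m = ρ·(πd²/4)·L = 7850 × 83.323×10⁻⁶ m² × 3.7573 m = 2.4576 kg
f_n = ½√(k/m) = 0.5·√(33497/2.4576) = 0.5·√(13630) = 58.374 Hz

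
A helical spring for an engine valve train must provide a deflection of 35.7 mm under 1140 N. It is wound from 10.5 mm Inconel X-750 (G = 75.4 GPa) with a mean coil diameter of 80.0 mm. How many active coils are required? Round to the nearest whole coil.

7

Required rate k = F/δ = 1140/35.7 = 31.933 N/mm
N_a = Gd⁴/(8D³k) = (75.4×10³ × 10.5⁴)/(8 × 80.0³ × 31.933)
    = 9.16492e+08 / 1.30797e+08 = 7.007 → 7 coils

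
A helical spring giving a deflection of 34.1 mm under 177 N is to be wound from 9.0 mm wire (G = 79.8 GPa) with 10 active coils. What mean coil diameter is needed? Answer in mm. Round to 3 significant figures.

Required rate k = F/δ = 177/34.1 = 5.1906 N/mm
D = (Gd⁴/(8N_a·k))^(1/3) = (79.8×10³·9.0⁴/(8·10·5.1906))^(1/3)
  = (1.26085e+06)^(1/3) = 108.0326 mm

108 mm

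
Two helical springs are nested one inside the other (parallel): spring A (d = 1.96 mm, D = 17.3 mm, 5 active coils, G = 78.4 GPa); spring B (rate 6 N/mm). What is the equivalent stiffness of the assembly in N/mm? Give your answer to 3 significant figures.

11.6 N/mm

k_A = Gd⁴/(8D³N_a) = (78.4×10³)(1.96⁴)/(8·17.3³·5) = 5.5865 N/mm
Parallel: k_eq = 5.5865 + 6 = 11.587 N/mm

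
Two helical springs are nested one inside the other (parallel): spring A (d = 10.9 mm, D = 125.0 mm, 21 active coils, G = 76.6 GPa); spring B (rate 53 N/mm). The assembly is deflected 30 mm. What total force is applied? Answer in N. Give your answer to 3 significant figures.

k_A = Gd⁴/(8D³N_a) = (76.6×10³)(10.9⁴)/(8·125.0³·21) = 3.2953 N/mm
Parallel: k_eq = 3.2953 + 53 = 56.295 N/mm
F = k_eq·δ = 56.295·30 = 1688.9 N

1690 N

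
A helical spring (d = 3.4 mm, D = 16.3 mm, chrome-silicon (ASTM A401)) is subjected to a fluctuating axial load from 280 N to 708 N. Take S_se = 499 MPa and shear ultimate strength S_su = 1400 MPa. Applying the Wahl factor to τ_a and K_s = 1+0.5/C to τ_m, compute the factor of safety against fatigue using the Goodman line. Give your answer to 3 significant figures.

C = D/d = 16.3/3.4 = 4.7941; K_W = (4C−1)/(4C−4)+0.615/C = 1.3260; K_s = 1+0.5/C = 1.1043
F_a = (F_max−F_min)/2 = 214 N; F_m = (F_max+F_min)/2 = 494 N
τ_a = K_W·8F_aD/(πd³) = 1.3260 × 226 = 299.66 MPa
τ_m = K_s·8F_mD/(πd³) = 1.1043 × 521.7 = 576.11 MPa
Goodman: 1/n_f = τ_a/S_se + τ_m/S_su = 299.66/499 + 576.11/1400 = 0.60053 + 0.41150 = 1.012
n_f = 1/1.012 = 0.9881

0.988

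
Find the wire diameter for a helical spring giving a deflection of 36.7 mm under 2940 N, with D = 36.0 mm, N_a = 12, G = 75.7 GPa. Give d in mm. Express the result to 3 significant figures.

Required rate k = F/δ = 2940/36.7 = 80.109 N/mm
d = (8D³N_a·k / G)^(1/4) = (8·36.0³·12·80.109 / (75.7×10³))^0.25
  = (4739.8)^0.25 = 8.2974 mm

8.30 mm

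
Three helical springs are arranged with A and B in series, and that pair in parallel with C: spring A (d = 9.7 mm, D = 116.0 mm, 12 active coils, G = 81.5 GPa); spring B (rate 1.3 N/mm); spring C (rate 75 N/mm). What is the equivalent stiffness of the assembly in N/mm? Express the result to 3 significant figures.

76.0 N/mm

k_A = Gd⁴/(8D³N_a) = (81.5×10³)(9.7⁴)/(8·116.0³·12) = 4.815 N/mm
Springs A,B series: k_AB = 1/(1/4.815+1/1.3) = 1.0236 N/mm; parallel with C: k_eq = 1.0236+75 = 76.024 N/mm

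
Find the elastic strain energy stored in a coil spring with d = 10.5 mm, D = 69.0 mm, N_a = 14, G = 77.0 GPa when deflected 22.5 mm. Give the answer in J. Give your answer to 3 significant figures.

k = Gd⁴/(8D³N_a) = (77.0×10³)(10.5⁴)/(8·69.0³·14) = 25.438 N/mm
U = ½kδ² = 0.5 × 25.438 × 22.5² = 6439 N·mm = 6.439 J

6.44 J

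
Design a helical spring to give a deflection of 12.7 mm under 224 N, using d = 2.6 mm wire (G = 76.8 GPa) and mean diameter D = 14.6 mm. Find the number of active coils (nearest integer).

Required rate k = F/δ = 224/12.7 = 17.638 N/mm
N_a = Gd⁴/(8D³k) = (76.8×10³ × 2.6⁴)/(8 × 14.6³ × 17.638)
    = 3.50958e+06 / 439130 = 7.992 → 8 coils

8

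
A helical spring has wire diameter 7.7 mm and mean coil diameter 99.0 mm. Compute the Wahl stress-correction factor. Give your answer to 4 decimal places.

1.1111

C = D/d = 99.0/7.7 = 12.8571
K_W = (4C−1)/(4C−4) + 0.615/C = 50.429/47.429 + 0.0478 = 1.1111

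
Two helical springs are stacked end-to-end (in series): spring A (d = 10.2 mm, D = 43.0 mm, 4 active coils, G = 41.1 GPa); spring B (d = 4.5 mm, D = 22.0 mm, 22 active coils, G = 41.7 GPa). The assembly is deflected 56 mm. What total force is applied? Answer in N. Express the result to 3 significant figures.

486 N

k_A = Gd⁴/(8D³N_a) = (41.1×10³)(10.2⁴)/(8·43.0³·4) = 174.86 N/mm
k_B = Gd⁴/(8D³N_a) = (41.7×10³)(4.5⁴)/(8·22.0³·22) = 9.1244 N/mm
Series: 1/k_eq = 1/174.86 + 1/9.1244 = 0.11531; k_eq = 8.6719 N/mm
F = k_eq·δ = 8.6719·56 = 485.63 N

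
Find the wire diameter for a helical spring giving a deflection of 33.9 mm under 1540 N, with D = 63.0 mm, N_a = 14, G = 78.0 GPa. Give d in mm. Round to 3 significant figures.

Required rate k = F/δ = 1540/33.9 = 45.428 N/mm
d = (8D³N_a·k / G)^(1/4) = (8·63.0³·14·45.428 / (78.0×10³))^0.25
  = (16310)^0.25 = 11.3010 mm

11.3 mm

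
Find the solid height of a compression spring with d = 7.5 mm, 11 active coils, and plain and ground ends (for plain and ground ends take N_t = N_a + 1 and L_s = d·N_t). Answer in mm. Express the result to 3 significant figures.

plain and ground ends: N_t = N_a + 1 = 11 + 1 = 12
L_s = d·N_t = 7.5 × 12 = 90 mm

90.0 mm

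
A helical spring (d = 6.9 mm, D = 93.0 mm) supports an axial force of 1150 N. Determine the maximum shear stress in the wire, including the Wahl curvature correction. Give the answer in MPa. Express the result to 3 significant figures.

917 MPa

Spring index C = D/d = 93.0/6.9 = 13.4783
K_W = (4C−1)/(4C−4) + 0.615/C = 52.913/49.913 + 0.0456 = 1.1057
τ₀ = 8FD/(πd³) = 8·1150·93.0/(π·6.9³) = 855600/1032 = 829.04 MPa
τ_max = K·τ₀ = 1.1057 × 829.04 = 916.69 MPa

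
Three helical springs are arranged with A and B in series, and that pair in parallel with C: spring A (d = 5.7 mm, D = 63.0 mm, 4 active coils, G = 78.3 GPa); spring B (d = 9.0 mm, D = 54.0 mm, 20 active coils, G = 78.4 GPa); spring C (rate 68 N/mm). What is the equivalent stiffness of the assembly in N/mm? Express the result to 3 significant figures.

74.9 N/mm

k_A = Gd⁴/(8D³N_a) = (78.3×10³)(5.7⁴)/(8·63.0³·4) = 10.33 N/mm
k_B = Gd⁴/(8D³N_a) = (78.4×10³)(9.0⁴)/(8·54.0³·20) = 20.417 N/mm
Springs A,B series: k_AB = 1/(1/10.33+1/20.417) = 6.8593 N/mm; parallel with C: k_eq = 6.8593+68 = 74.859 N/mm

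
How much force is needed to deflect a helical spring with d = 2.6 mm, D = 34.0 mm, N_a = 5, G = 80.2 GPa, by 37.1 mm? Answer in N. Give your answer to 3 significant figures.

86.5 N

k = Gd⁴/(8D³N_a) = (80.2×10³)(2.6⁴)/(8·34.0³·5) = 2.3312 N/mm
F = k·δ = 2.3312 × 37.1 = 86.486 N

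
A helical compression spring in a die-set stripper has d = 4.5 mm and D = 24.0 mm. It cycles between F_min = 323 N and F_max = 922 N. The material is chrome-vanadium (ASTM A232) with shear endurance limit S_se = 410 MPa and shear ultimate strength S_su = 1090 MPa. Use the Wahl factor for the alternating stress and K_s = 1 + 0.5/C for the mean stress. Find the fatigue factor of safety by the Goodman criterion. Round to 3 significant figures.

0.952

C = D/d = 24.0/4.5 = 5.3333; K_W = (4C−1)/(4C−4)+0.615/C = 1.2884; K_s = 1+0.5/C = 1.0938
F_a = (F_max−F_min)/2 = 299.5 N; F_m = (F_max+F_min)/2 = 622.5 N
τ_a = K_W·8F_aD/(πd³) = 1.2884 × 200.87 = 258.8 MPa
τ_m = K_s·8F_mD/(πd³) = 1.0938 × 417.5 = 456.64 MPa
Goodman: 1/n_f = τ_a/S_se + τ_m/S_su = 258.8/410 + 456.64/1090 = 0.63121 + 0.41893 = 1.0501
n_f = 1/1.0501 = 0.9523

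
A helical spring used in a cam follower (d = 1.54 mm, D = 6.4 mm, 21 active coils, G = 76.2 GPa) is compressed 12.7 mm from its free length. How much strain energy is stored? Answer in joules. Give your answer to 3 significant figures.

k = Gd⁴/(8D³N_a) = (76.2×10³)(1.54⁴)/(8·6.4³·21) = 9.7317 N/mm
U = ½kδ² = 0.5 × 9.7317 × 12.7² = 784.81 N·mm = 0.78481 J

0.785 J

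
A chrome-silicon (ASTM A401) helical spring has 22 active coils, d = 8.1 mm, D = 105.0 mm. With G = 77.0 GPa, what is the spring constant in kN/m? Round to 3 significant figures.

k = Gd⁴/(8D³N_a) = (77.0×10³ × 8.1⁴) / (8 × 105.0³ × 22)
  = 3.3146e+08 / 2.03742e+08 = 1.6269 N/mm

1.63 kN/m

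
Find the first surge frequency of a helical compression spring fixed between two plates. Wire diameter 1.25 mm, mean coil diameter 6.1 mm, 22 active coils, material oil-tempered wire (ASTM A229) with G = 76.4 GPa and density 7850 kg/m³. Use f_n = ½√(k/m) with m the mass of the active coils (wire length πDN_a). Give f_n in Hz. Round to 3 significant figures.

k = Gd⁴/(8D³N_a) = (76.4×10³)(1.25⁴)/(8·6.1³·22) = 4.6691 N/mm = 4669.1 N/m
Wire length L = πDN_a = π·6.1·22 = 421.6 mm
m = ρ·(πd²/4)·L = 7850 × 1.2272×10⁻⁶ m² × 0.4216 m = 0.0040615 kg
f_n = ½√(k/m) = 0.5·√(4669.1/0.0040615) = 0.5·√(1.1496e+06) = 536.1 Hz

536 Hz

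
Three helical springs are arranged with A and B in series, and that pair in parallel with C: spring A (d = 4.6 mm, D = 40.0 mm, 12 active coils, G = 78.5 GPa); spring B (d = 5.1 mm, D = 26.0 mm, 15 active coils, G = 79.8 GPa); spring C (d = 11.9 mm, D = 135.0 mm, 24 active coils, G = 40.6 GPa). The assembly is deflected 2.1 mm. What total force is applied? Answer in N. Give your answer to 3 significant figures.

13.4 N

k_A = Gd⁴/(8D³N_a) = (78.5×10³)(4.6⁴)/(8·40.0³·12) = 5.7207 N/mm
k_B = Gd⁴/(8D³N_a) = (79.8×10³)(5.1⁴)/(8·26.0³·15) = 25.597 N/mm
k_C = Gd⁴/(8D³N_a) = (40.6×10³)(11.9⁴)/(8·135.0³·24) = 1.7235 N/mm
Springs A,B series: k_AB = 1/(1/5.7207+1/25.597) = 4.6757 N/mm; parallel with C: k_eq = 4.6757+1.7235 = 6.3992 N/mm
F = k_eq·δ = 6.3992·2.1 = 13.438 N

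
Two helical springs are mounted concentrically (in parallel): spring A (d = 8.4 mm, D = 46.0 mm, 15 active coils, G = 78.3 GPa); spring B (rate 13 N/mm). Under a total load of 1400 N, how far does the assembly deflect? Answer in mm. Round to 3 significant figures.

30.2 mm

k_A = Gd⁴/(8D³N_a) = (78.3×10³)(8.4⁴)/(8·46.0³·15) = 33.375 N/mm
Parallel: k_eq = 33.375 + 13 = 46.375 N/mm
δ = F/k_eq = 1400/46.375 = 30.189 mm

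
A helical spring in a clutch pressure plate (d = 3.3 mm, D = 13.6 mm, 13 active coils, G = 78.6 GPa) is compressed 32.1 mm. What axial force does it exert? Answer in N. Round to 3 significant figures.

1140 N

k = Gd⁴/(8D³N_a) = (78.6×10³)(3.3⁴)/(8·13.6³·13) = 35.631 N/mm
F = k·δ = 35.631 × 32.1 = 1143.8 N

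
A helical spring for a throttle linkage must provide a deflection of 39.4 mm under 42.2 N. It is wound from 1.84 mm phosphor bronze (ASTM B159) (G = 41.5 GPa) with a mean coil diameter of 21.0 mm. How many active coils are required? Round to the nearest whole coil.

6

Required rate k = F/δ = 42.2/39.4 = 1.0711 N/mm
N_a = Gd⁴/(8D³k) = (41.5×10³ × 1.84⁴)/(8 × 21.0³ × 1.0711)
    = 475685 / 79353.1 = 5.995 → 6 coils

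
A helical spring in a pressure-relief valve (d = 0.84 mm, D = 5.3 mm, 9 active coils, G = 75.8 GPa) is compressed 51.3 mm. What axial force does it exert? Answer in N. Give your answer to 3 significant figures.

181 N

k = Gd⁴/(8D³N_a) = (75.8×10³)(0.84⁴)/(8·5.3³·9) = 3.5207 N/mm
F = k·δ = 3.5207 × 51.3 = 180.61 N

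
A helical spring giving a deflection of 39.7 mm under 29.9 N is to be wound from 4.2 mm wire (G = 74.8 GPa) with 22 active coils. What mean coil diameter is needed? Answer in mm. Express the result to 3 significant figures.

Required rate k = F/δ = 29.9/39.7 = 0.75315 N/mm
D = (Gd⁴/(8N_a·k))^(1/3) = (74.8×10³·4.2⁴/(8·22·0.75315))^(1/3)
  = (175592)^(1/3) = 55.9975 mm

56.0 mm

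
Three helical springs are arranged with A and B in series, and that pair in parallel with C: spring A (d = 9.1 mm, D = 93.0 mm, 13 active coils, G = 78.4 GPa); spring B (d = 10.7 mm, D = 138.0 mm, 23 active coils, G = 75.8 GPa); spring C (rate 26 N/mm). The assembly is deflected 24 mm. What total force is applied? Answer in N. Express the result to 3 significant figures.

k_A = Gd⁴/(8D³N_a) = (78.4×10³)(9.1⁴)/(8·93.0³·13) = 6.4269 N/mm
k_B = Gd⁴/(8D³N_a) = (75.8×10³)(10.7⁴)/(8·138.0³·23) = 2.0547 N/mm
Springs A,B series: k_AB = 1/(1/6.4269+1/2.0547) = 1.5569 N/mm; parallel with C: k_eq = 1.5569+26 = 27.557 N/mm
F = k_eq·δ = 27.557·24 = 661.37 N

661 N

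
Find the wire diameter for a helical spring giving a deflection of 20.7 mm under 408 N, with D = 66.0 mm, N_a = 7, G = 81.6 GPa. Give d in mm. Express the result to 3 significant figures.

7.90 mm

Required rate k = F/δ = 408/20.7 = 19.71 N/mm
d = (8D³N_a·k / G)^(1/4) = (8·66.0³·7·19.71 / (81.6×10³))^0.25
  = (3888.8)^0.25 = 7.8969 mm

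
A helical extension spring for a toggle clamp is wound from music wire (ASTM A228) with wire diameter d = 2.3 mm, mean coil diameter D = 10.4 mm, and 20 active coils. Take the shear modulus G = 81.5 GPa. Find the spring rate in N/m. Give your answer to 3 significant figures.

k = Gd⁴/(8D³N_a) = (81.5×10³ × 2.3⁴) / (8 × 10.4³ × 20)
  = 2.2807e+06 / 179978 = 12.672 N/mm = 12672 N/m

12700 N/m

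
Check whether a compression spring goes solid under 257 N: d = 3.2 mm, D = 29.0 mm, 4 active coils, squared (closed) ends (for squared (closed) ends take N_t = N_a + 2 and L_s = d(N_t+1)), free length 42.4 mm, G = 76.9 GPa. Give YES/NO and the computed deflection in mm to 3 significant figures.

YES, δ = 24.9 mm

k = Gd⁴/(8D³N_a) = (76.9×10³)(3.2⁴)/(8·29.0³·4) = 10.332 N/mm
N_t = 6; L_s = 3.2·7 = 22.4 mm; δ_solid = L₀ − L_s = 42.4 − 22.4 = 20 mm
δ = F/k = 257/10.332 = 24.874 mm
δ ≥ δ_solid → spring goes solid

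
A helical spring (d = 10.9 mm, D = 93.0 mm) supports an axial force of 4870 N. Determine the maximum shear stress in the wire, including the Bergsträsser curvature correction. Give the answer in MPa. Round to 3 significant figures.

Spring index C = D/d = 93.0/10.9 = 8.5321
K_B = (4C+2)/(4C−3) = 36.128/31.128 = 1.1606
τ₀ = 8FD/(πd³) = 8·4870·93.0/(π·10.9³) = 3.62328e+06/4068.5 = 890.58 MPa
τ_max = K·τ₀ = 1.1606 × 890.58 = 1033.6 MPa

1030 MPa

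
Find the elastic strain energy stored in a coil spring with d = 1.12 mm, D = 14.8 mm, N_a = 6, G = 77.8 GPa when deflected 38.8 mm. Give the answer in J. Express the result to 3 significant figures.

0.592 J

k = Gd⁴/(8D³N_a) = (77.8×10³)(1.12⁴)/(8·14.8³·6) = 0.78673 N/mm
U = ½kδ² = 0.5 × 0.78673 × 38.8² = 592.19 N·mm = 0.59219 J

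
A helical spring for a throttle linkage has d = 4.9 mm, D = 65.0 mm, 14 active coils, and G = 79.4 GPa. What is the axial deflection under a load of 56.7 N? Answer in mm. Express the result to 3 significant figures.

38.1 mm

k = Gd⁴/(8D³N_a) = (79.4×10³)(4.9⁴)/(8·65.0³·14) = 1.4882 N/mm
δ = F/k = 56.7 / 1.4882 = 38.101 mm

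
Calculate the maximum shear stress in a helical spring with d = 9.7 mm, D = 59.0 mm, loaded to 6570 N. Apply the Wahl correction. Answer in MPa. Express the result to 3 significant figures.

1350 MPa

Spring index C = D/d = 59.0/9.7 = 6.0825
K_W = (4C−1)/(4C−4) + 0.615/C = 23.330/20.330 + 0.1011 = 1.2487
τ₀ = 8FD/(πd³) = 8·6570·59.0/(π·9.7³) = 3.10104e+06/2867.2 = 1081.5 MPa
τ_max = K·τ₀ = 1.2487 × 1081.5 = 1350.5 MPa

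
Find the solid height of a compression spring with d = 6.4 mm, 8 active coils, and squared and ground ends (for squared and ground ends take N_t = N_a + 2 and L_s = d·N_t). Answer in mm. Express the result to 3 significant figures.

squared and ground ends: N_t = N_a + 2 = 8 + 2 = 10
L_s = d·N_t = 6.4 × 10 = 64 mm

64.0 mm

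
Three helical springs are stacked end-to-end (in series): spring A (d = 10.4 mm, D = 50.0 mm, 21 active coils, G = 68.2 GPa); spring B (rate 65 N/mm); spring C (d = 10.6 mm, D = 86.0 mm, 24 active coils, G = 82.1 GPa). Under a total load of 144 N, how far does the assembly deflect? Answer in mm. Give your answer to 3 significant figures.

23.0 mm

k_A = Gd⁴/(8D³N_a) = (68.2×10³)(10.4⁴)/(8·50.0³·21) = 37.993 N/mm
k_C = Gd⁴/(8D³N_a) = (82.1×10³)(10.6⁴)/(8·86.0³·24) = 8.4873 N/mm
Series: 1/k_eq = 1/37.993 + 1/65 + 1/8.4873 = 0.15953; k_eq = 6.2685 N/mm
δ = F/k_eq = 144/6.2685 = 22.972 mm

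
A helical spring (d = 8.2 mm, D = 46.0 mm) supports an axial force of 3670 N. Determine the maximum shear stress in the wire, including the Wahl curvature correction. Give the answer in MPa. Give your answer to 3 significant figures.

Spring index C = D/d = 46.0/8.2 = 5.6098
K_W = (4C−1)/(4C−4) + 0.615/C = 21.439/18.439 + 0.1096 = 1.2723
τ₀ = 8FD/(πd³) = 8·3670·46.0/(π·8.2³) = 1.35056e+06/1732.2 = 779.69 MPa
τ_max = K·τ₀ = 1.2723 × 779.69 = 992.02 MPa

992 MPa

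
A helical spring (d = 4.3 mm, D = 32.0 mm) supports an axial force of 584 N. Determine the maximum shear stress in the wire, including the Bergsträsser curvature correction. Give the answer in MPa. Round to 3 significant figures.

710 MPa

Spring index C = D/d = 32.0/4.3 = 7.4419
K_B = (4C+2)/(4C−3) = 31.767/26.767 = 1.1868
τ₀ = 8FD/(πd³) = 8·584·32.0/(π·4.3³) = 149504/249.78 = 598.55 MPa
τ_max = K·τ₀ = 1.1868 × 598.55 = 710.35 MPa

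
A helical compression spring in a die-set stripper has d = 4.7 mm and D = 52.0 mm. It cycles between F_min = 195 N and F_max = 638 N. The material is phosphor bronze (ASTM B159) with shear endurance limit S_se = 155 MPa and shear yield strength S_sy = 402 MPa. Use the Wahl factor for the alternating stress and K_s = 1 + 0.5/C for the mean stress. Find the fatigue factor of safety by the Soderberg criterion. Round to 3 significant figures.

0.291

C = D/d = 52.0/4.7 = 11.0638; K_W = (4C−1)/(4C−4)+0.615/C = 1.1301; K_s = 1+0.5/C = 1.0452
F_a = (F_max−F_min)/2 = 221.5 N; F_m = (F_max+F_min)/2 = 416.5 N
τ_a = K_W·8F_aD/(πd³) = 1.1301 × 282.5 = 319.26 MPa
τ_m = K_s·8F_mD/(πd³) = 1.0452 × 531.21 = 555.21 MPa
Soderberg: 1/n_f = τ_a/S_se + τ_m/S_sy = 319.26/155 + 555.21/402 = 2.05974 + 1.38113 = 3.4409
n_f = 1/3.4409 = 0.2906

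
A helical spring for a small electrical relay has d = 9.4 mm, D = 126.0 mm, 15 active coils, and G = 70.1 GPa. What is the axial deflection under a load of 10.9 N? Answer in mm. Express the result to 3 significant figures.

4.78 mm

k = Gd⁴/(8D³N_a) = (70.1×10³)(9.4⁴)/(8·126.0³·15) = 2.28 N/mm
δ = F/k = 10.9 / 2.28 = 4.7807 mm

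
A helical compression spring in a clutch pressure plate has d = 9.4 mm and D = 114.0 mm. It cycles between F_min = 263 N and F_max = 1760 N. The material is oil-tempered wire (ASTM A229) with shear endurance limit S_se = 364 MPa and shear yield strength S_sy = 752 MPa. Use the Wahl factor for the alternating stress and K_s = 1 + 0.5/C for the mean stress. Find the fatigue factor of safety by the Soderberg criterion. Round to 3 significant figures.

0.773

C = D/d = 114.0/9.4 = 12.1277; K_W = (4C−1)/(4C−4)+0.615/C = 1.1181; K_s = 1+0.5/C = 1.0412
F_a = (F_max−F_min)/2 = 748.5 N; F_m = (F_max+F_min)/2 = 1011.5 N
τ_a = K_W·8F_aD/(πd³) = 1.1181 × 261.61 = 292.51 MPa
τ_m = K_s·8F_mD/(πd³) = 1.0412 × 353.53 = 368.11 MPa
Soderberg: 1/n_f = τ_a/S_se + τ_m/S_sy = 292.51/364 + 368.11/752 = 0.80359 + 0.48950 = 1.2931
n_f = 1/1.2931 = 0.7733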